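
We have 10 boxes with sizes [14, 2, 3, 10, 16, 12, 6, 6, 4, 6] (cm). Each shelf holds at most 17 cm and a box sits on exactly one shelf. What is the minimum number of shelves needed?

5

Total = 16 + 14 + 12 + 10 + 6 + 6 + 6 + 4 + 3 + 2 = 79 cm.
Lower bound: ⌈79/17⌉ = 5 shelves.
A packing using 5 shelves:
  shelf 1: 16 = 16
  shelf 2: 14 + 3 = 17
  shelf 3: 12 + 4 = 16
  shelf 4: 10 + 6 = 16
  shelf 5: 6 + 6 + 2 = 14
This matches the lower bound, so 5 is optimal.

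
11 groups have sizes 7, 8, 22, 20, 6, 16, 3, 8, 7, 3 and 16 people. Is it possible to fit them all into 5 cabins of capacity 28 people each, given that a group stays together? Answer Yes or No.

A valid assignment using 5 cabins:
  cabin 1: 22 + 6 = 28
  cabin 2: 20 + 8 = 28
  cabin 3: 16 + 8 + 3 = 27
  cabin 4: 16 + 7 + 3 = 26
  cabin 5: 7 = 7
Every load is within 28 people, so 5 cabins suffice.

Yes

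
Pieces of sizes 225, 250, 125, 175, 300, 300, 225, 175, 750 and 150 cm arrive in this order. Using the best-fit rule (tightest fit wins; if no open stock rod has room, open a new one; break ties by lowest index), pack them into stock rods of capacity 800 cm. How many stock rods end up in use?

4

  225 → stock rod 1 (new)  [load 225/800]
  250 → stock rod 1  [load 475/800]
  125 → stock rod 1  [load 600/800]
  175 → stock rod 1  [load 775/800]
  300 → stock rod 2 (new)  [load 300/800]
  300 → stock rod 2  [load 600/800]
  225 → stock rod 3 (new)  [load 225/800]
  175 → stock rod 2  [load 775/800]
  750 → stock rod 4 (new)  [load 750/800]
  150 → stock rod 3  [load 375/800]
4 stock rods opened.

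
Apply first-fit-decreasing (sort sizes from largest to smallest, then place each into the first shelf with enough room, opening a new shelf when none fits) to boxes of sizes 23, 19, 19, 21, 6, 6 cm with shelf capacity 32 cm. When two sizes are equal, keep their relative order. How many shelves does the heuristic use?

Sorted descending: 23, 21, 19, 19, 6, 6.
  23 → shelf 1 (new)  [load 23/32]
  21 → shelf 2 (new)  [load 21/32]
  19 → shelf 3 (new)  [load 19/32]
  19 → shelf 4 (new)  [load 19/32]
  6 → shelf 1  [load 29/32]
  6 → shelf 2  [load 27/32]
4 shelves opened.

4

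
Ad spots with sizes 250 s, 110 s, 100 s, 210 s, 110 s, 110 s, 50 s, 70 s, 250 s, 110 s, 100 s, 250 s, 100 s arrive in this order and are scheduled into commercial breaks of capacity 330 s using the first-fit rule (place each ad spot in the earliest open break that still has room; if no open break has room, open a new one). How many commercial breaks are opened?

  250 → break 1 (new)  [load 250/330]
  110 → break 2 (new)  [load 110/330]
  100 → break 2  [load 210/330]
  210 → break 3 (new)  [load 210/330]
  110 → break 2  [load 320/330]
  110 → break 3  [load 320/330]
  50 → break 1  [load 300/330]
  70 → break 4 (new)  [load 70/330]
  250 → break 4  [load 320/330]
  110 → break 5 (new)  [load 110/330]
  100 → break 5  [load 210/330]
  250 → break 6 (new)  [load 250/330]
  100 → break 5  [load 310/330]
6 commercial breaks opened.

6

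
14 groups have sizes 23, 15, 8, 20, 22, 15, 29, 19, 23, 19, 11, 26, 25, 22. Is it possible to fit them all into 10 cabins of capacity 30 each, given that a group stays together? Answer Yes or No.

No

Total = 277; ⌈277/30⌉ = 10.
The bound of 10 does not rule out 10, but exhaustive search shows no assignment into 10 cabins of capacity 30 exists — the minimum is 11.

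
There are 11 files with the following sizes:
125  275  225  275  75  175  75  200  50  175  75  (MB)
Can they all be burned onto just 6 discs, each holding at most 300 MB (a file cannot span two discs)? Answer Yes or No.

Yes

A valid assignment using 6 discs:
  disc 1: 275 = 275
  disc 2: 275 = 275
  disc 3: 225 + 75 = 300
  disc 4: 200 + 75 = 275
  disc 5: 175 + 125 = 300
  disc 6: 175 + 75 + 50 = 300
Every load is within 300 MB, so 6 discs suffice.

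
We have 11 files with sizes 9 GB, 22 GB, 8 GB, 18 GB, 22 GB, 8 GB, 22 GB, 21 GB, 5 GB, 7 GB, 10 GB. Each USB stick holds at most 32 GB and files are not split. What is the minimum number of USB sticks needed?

Total = 22 + 22 + 22 + 21 + 18 + 10 + 9 + 8 + 8 + 7 + 5 = 152 GB.
Lower bound: ⌈152/32⌉ = 5 USB sticks.
A packing using 5 USB sticks:
  USB stick 1: 22 + 10 = 32
  USB stick 2: 22 + 9 = 31
  USB stick 3: 22 + 8 = 30
  USB stick 4: 21 + 8 = 29
  USB stick 5: 18 + 7 + 5 = 30
This matches the lower bound, so 5 is optimal.

5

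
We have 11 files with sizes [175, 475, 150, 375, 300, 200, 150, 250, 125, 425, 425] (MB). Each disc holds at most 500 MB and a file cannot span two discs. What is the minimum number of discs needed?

7

Total = 475 + 425 + 425 + 375 + 300 + 250 + 200 + 175 + 150 + 150 + 125 = 3050 MB.
Lower bound: ⌈3050/500⌉ = 7 discs.
A packing using 7 discs:
  disc 1: 475 = 475
  disc 2: 425 = 425
  disc 3: 425 = 425
  disc 4: 375 + 125 = 500
  disc 5: 300 + 200 = 500
  disc 6: 250 + 175 = 425
  disc 7: 150 + 150 = 300
This matches the lower bound, so 7 is optimal.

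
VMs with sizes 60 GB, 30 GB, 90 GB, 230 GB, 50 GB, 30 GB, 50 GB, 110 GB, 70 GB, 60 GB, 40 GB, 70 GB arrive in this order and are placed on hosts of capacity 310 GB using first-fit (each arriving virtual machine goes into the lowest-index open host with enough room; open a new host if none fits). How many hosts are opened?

3

  60 → host 1 (new)  [load 60/310]
  30 → host 1  [load 90/310]
  90 → host 1  [load 180/310]
  230 → host 2 (new)  [load 230/310]
  50 → host 1  [load 230/310]
  30 → host 1  [load 260/310]
  50 → host 1  [load 310/310]
  110 → host 3 (new)  [load 110/310]
  70 → host 2  [load 300/310]
  60 → host 3  [load 170/310]
  40 → host 3  [load 210/310]
  70 → host 3  [load 280/310]
3 hosts opened.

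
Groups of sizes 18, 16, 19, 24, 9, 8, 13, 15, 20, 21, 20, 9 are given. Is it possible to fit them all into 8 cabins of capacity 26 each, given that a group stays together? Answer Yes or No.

No

Total = 192; ⌈192/26⌉ = 8.
The bound of 8 does not rule out 8, but exhaustive search shows no assignment into 8 cabins of capacity 26 exists — the minimum is 9.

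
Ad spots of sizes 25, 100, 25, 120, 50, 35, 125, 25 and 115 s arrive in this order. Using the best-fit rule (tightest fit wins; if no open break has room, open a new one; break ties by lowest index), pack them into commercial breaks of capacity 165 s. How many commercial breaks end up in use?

  25 → break 1 (new)  [load 25/165]
  100 → break 1  [load 125/165]
  25 → break 1  [load 150/165]
  120 → break 2 (new)  [load 120/165]
  50 → break 3 (new)  [load 50/165]
  35 → break 2  [load 155/165]
  125 → break 4 (new)  [load 125/165]
  25 → break 4  [load 150/165]
  115 → break 3  [load 165/165]
4 commercial breaks opened.

4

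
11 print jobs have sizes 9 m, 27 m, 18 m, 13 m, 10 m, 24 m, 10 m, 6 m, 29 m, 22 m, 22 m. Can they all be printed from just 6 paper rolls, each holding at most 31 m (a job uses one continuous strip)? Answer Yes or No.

No

Total = 190 m; ⌈190/31⌉ = 7.
At least 7 paper rolls are required, but only 6 are allowed.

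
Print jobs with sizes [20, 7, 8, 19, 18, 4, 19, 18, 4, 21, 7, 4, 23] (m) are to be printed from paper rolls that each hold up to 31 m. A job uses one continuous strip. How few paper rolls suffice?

7

Total = 23 + 21 + 20 + 19 + 19 + 18 + 18 + 8 + 7 + 7 + 4 + 4 + 4 = 172 m.
Lower bound: ⌈172/31⌉ = 6 paper rolls.
Also, 7 print jobs each exceed 31/2 m, and no two of those can share a roll, so at least 7 paper rolls are needed.
A packing using 7 paper rolls:
  roll 1: 23 + 8 = 31
  roll 2: 21 + 7 = 28
  roll 3: 20 + 7 + 4 = 31
  roll 4: 19 + 4 + 4 = 27
  roll 5: 19 = 19
  roll 6: 18 = 18
  roll 7: 18 = 18
This matches the lower bound, so 7 is optimal.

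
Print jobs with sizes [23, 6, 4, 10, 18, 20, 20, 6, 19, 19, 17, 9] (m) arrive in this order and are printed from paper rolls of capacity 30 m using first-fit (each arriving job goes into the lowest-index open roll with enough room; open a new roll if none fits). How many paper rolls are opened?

8

  23 → roll 1 (new)  [load 23/30]
  6 → roll 1  [load 29/30]
  4 → roll 2 (new)  [load 4/30]
  10 → roll 2  [load 14/30]
  18 → roll 3 (new)  [load 18/30]
  20 → roll 4 (new)  [load 20/30]
  20 → roll 5 (new)  [load 20/30]
  6 → roll 2  [load 20/30]
  19 → roll 6 (new)  [load 19/30]
  19 → roll 7 (new)  [load 19/30]
  17 → roll 8 (new)  [load 17/30]
  9 → roll 2  [load 29/30]
8 paper rolls opened.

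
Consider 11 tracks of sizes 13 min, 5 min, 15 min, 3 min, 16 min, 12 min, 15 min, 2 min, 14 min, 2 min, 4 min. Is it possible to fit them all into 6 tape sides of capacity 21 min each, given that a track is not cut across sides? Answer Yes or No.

A valid assignment using 6 tape sides:
  side 1: 16 + 5 = 21
  side 2: 15 + 4 + 2 = 21
  side 3: 15 + 3 + 2 = 20
  side 4: 14 = 14
  side 5: 13 = 13
  side 6: 12 = 12
Every load is within 21 min, so 6 tape sides suffice.

Yes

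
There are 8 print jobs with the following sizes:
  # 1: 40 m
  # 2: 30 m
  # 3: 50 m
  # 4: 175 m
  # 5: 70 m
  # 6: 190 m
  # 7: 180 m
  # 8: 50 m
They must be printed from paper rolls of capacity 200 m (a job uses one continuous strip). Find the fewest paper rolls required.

Total = 190 + 180 + 175 + 70 + 50 + 50 + 40 + 30 = 785 m.
Lower bound: ⌈785/200⌉ = 4 paper rolls.
A packing using 5 paper rolls:
  roll 1: 190 = 190
  roll 2: 180 = 180
  roll 3: 175 = 175
  roll 4: 70 + 50 + 50 + 30 = 200
  roll 5: 40 = 40
No arrangement into 4 paper rolls stays within capacity, so 5 is optimal.

5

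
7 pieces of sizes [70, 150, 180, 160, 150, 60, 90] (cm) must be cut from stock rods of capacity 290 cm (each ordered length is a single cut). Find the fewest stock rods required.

4

Total = 180 + 160 + 150 + 150 + 90 + 70 + 60 = 860 cm.
Lower bound: ⌈860/290⌉ = 3 stock rods.
Also, 4 pieces each exceed 145 cm, and no two of those can share a stock rod, so at least 4 stock rods are needed.
A packing using 4 stock rods:
  stock rod 1: 180 + 90 = 270
  stock rod 2: 160 + 70 + 60 = 290
  stock rod 3: 150 = 150
  stock rod 4: 150 = 150
This matches the lower bound, so 4 is optimal.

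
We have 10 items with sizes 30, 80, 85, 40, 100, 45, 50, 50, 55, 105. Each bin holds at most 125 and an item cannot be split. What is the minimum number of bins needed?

Total = 105 + 100 + 85 + 80 + 55 + 50 + 50 + 45 + 40 + 30 = 640.
Lower bound: ⌈640/125⌉ = 6 bins.
A packing using 6 bins:
  bin 1: 105 = 105
  bin 2: 100 = 100
  bin 3: 85 + 40 = 125
  bin 4: 80 + 45 = 125
  bin 5: 55 + 50 = 105
  bin 6: 50 + 30 = 80
This matches the lower bound, so 6 is optimal.

6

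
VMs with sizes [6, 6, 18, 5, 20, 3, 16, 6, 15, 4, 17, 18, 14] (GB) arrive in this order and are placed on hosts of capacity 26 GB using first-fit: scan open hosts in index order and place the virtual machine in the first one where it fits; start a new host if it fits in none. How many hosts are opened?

8

  6 → host 1 (new)  [load 6/26]
  6 → host 1  [load 12/26]
  18 → host 2 (new)  [load 18/26]
  5 → host 1  [load 17/26]
  20 → host 3 (new)  [load 20/26]
  3 → host 1  [load 20/26]
  16 → host 4 (new)  [load 16/26]
  6 → host 1  [load 26/26]
  15 → host 5 (new)  [load 15/26]
  4 → host 2  [load 22/26]
  17 → host 6 (new)  [load 17/26]
  18 → host 7 (new)  [load 18/26]
  14 → host 8 (new)  [load 14/26]
8 hosts opened.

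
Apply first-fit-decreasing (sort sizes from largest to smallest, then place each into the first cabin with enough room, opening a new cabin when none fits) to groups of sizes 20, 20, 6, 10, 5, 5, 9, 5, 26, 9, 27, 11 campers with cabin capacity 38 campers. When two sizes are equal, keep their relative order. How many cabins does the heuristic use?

5

Sorted descending: 27, 26, 20, 20, 11, 10, 9, 9, 6, 5, 5, 5.
  27 → cabin 1 (new)  [load 27/38]
  26 → cabin 2 (new)  [load 26/38]
  20 → cabin 3 (new)  [load 20/38]
  20 → cabin 4 (new)  [load 20/38]
  11 → cabin 1  [load 38/38]
  10 → cabin 2  [load 36/38]
  9 → cabin 3  [load 29/38]
  9 → cabin 3  [load 38/38]
  6 → cabin 4  [load 26/38]
  5 → cabin 4  [load 31/38]
  5 → cabin 4  [load 36/38]
  5 → cabin 5 (new)  [load 5/38]
5 cabins opened.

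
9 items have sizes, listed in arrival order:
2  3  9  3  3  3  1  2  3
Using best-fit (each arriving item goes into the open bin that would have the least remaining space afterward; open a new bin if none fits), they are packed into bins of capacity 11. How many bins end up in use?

3

  2 → bin 1 (new)  [load 2/11]
  3 → bin 1  [load 5/11]
  9 → bin 2 (new)  [load 9/11]
  3 → bin 1  [load 8/11]
  3 → bin 1  [load 11/11]
  3 → bin 3 (new)  [load 3/11]
  1 → bin 2  [load 10/11]
  2 → bin 3  [load 5/11]
  3 → bin 3  [load 8/11]
3 bins opened.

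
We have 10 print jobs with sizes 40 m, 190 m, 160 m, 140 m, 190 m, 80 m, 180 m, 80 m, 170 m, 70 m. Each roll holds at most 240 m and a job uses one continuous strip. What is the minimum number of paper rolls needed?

Total = 190 + 190 + 180 + 170 + 160 + 140 + 80 + 80 + 70 + 40 = 1300 m.
Lower bound: ⌈1300/240⌉ = 6 paper rolls.
A packing using 6 paper rolls:
  roll 1: 190 + 40 = 230
  roll 2: 190 = 190
  roll 3: 180 = 180
  roll 4: 170 + 70 = 240
  roll 5: 160 + 80 = 240
  roll 6: 140 + 80 = 220
This matches the lower bound, so 6 is optimal.

6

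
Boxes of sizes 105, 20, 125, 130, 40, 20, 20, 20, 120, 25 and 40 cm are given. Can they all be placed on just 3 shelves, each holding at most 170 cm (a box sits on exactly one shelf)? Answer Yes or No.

Total = 665 cm; ⌈665/170⌉ = 4.
At least 4 shelves are required, but only 3 are allowed.

No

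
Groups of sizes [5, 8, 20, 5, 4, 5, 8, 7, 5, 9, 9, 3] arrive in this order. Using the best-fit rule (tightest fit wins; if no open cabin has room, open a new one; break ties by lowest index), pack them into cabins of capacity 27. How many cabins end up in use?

4

  5 → cabin 1 (new)  [load 5/27]
  8 → cabin 1  [load 13/27]
  20 → cabin 2 (new)  [load 20/27]
  5 → cabin 2  [load 25/27]
  4 → cabin 1  [load 17/27]
  5 → cabin 1  [load 22/27]
  8 → cabin 3 (new)  [load 8/27]
  7 → cabin 3  [load 15/27]
  5 → cabin 1  [load 27/27]
  9 → cabin 3  [load 24/27]
  9 → cabin 4 (new)  [load 9/27]
  3 → cabin 3  [load 27/27]
4 cabins opened.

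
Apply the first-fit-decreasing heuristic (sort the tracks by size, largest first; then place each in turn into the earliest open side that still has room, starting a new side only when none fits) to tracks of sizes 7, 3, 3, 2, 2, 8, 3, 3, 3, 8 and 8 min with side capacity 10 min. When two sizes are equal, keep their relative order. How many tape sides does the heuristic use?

6

Sorted descending: 8, 8, 8, 7, 3, 3, 3, 3, 3, 2, 2.
  8 → side 1 (new)  [load 8/10]
  8 → side 2 (new)  [load 8/10]
  8 → side 3 (new)  [load 8/10]
  7 → side 4 (new)  [load 7/10]
  3 → side 4  [load 10/10]
  3 → side 5 (new)  [load 3/10]
  3 → side 5  [load 6/10]
  3 → side 5  [load 9/10]
  3 → side 6 (new)  [load 3/10]
  2 → side 1  [load 10/10]
  2 → side 2  [load 10/10]
6 tape sides opened.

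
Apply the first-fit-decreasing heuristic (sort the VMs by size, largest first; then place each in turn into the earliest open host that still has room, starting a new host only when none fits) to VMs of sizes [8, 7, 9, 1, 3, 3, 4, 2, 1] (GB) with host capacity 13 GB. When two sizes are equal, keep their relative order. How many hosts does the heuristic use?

Sorted descending: 9, 8, 7, 4, 3, 3, 2, 1, 1.
  9 → host 1 (new)  [load 9/13]
  8 → host 2 (new)  [load 8/13]
  7 → host 3 (new)  [load 7/13]
  4 → host 1  [load 13/13]
  3 → host 2  [load 11/13]
  3 → host 3  [load 10/13]
  2 → host 2  [load 13/13]
  1 → host 3  [load 11/13]
  1 → host 3  [load 12/13]
3 hosts opened.

3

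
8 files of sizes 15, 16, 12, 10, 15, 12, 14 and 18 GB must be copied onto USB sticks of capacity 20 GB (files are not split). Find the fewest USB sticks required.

8

Total = 18 + 16 + 15 + 15 + 14 + 12 + 12 + 10 = 112 GB.
Lower bound: ⌈112/20⌉ = 6 USB sticks.
Also, 7 files each exceed 10 GB, and no two of those can share a USB stick, so at least 7 USB sticks are needed.
A packing using 8 USB sticks:
  USB stick 1: 18 = 18
  USB stick 2: 16 = 16
  USB stick 3: 15 = 15
  USB stick 4: 15 = 15
  USB stick 5: 14 = 14
  USB stick 6: 12 = 12
  USB stick 7: 12 = 12
  USB stick 8: 10 = 10
No arrangement into 7 USB sticks stays within capacity, so 8 is optimal.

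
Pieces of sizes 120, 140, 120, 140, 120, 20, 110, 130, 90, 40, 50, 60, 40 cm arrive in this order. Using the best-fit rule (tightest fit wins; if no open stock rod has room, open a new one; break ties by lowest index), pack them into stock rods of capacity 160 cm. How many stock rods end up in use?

8

  120 → stock rod 1 (new)  [load 120/160]
  140 → stock rod 2 (new)  [load 140/160]
  120 → stock rod 3 (new)  [load 120/160]
  140 → stock rod 4 (new)  [load 140/160]
  120 → stock rod 5 (new)  [load 120/160]
  20 → stock rod 2  [load 160/160]
  110 → stock rod 6 (new)  [load 110/160]
  130 → stock rod 7 (new)  [load 130/160]
  90 → stock rod 8 (new)  [load 90/160]
  40 → stock rod 1  [load 160/160]
  50 → stock rod 6  [load 160/160]
  60 → stock rod 8  [load 150/160]
  40 → stock rod 3  [load 160/160]
8 stock rods opened.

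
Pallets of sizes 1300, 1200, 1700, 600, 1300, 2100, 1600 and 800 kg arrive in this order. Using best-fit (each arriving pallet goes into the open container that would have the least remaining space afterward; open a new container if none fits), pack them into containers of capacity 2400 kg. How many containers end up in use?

  1300 → container 1 (new)  [load 1300/2400]
  1200 → container 2 (new)  [load 1200/2400]
  1700 → container 3 (new)  [load 1700/2400]
  600 → container 3  [load 2300/2400]
  1300 → container 4 (new)  [load 1300/2400]
  2100 → container 5 (new)  [load 2100/2400]
  1600 → container 6 (new)  [load 1600/2400]
  800 → container 6  [load 2400/2400]
6 containers opened.

6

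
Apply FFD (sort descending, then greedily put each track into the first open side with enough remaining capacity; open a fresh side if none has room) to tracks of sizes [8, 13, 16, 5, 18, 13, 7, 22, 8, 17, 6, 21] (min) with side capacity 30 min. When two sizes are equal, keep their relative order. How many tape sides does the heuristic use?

Sorted descending: 22, 21, 18, 17, 16, 13, 13, 8, 8, 7, 6, 5.
  22 → side 1 (new)  [load 22/30]
  21 → side 2 (new)  [load 21/30]
  18 → side 3 (new)  [load 18/30]
  17 → side 4 (new)  [load 17/30]
  16 → side 5 (new)  [load 16/30]
  13 → side 4  [load 30/30]
  13 → side 5  [load 29/30]
  8 → side 1  [load 30/30]
  8 → side 2  [load 29/30]
  7 → side 3  [load 25/30]
  6 → side 6 (new)  [load 6/30]
  5 → side 3  [load 30/30]
6 tape sides opened.

6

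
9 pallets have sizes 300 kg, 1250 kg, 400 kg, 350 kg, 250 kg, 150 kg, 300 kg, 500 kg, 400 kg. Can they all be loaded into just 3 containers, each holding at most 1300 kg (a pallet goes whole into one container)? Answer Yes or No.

No

Total = 3900 kg; ⌈3900/1300⌉ = 3.
The bound of 3 does not rule out 3, but exhaustive search shows no assignment into 3 containers of capacity 1300 kg exists — the minimum is 4.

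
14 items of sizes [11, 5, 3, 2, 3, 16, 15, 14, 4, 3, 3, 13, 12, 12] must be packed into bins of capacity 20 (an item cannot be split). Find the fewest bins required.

Total = 16 + 15 + 14 + 13 + 12 + 12 + 11 + 5 + 4 + 3 + 3 + 3 + 3 + 2 = 116.
Lower bound: ⌈116/20⌉ = 6 bins.
Also, 7 items each exceed 10, and no two of those can share a bin, so at least 7 bins are needed.
A packing using 7 bins:
  bin 1: 16 + 4 = 20
  bin 2: 15 + 5 = 20
  bin 3: 14 + 3 + 3 = 20
  bin 4: 13 + 3 + 3 = 19
  bin 5: 12 + 2 = 14
  bin 6: 12 = 12
  bin 7: 11 = 11
This matches the lower bound, so 7 is optimal.

7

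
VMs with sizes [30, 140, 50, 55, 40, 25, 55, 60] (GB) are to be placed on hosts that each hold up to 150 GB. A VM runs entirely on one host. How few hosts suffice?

4

Total = 140 + 60 + 55 + 55 + 50 + 40 + 30 + 25 = 455 GB.
Lower bound: ⌈455/150⌉ = 4 hosts.
A packing using 4 hosts:
  host 1: 140 = 140
  host 2: 60 + 55 + 30 = 145
  host 3: 55 + 50 + 40 = 145
  host 4: 25 = 25
This matches the lower bound, so 4 is optimal.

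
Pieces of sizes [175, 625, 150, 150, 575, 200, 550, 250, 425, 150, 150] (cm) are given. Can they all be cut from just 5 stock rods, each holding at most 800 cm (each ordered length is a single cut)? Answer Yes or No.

Yes

A valid assignment using 5 stock rods:
  stock rod 1: 625 + 175 = 800
  stock rod 2: 575 + 200 = 775
  stock rod 3: 550 + 250 = 800
  stock rod 4: 425 + 150 + 150 = 725
  stock rod 5: 150 + 150 = 300
Every load is within 800 cm, so 5 stock rods suffice.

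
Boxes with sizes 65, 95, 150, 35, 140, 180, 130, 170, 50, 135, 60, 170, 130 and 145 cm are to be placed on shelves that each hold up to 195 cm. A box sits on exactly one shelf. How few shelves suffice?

10

Total = 180 + 170 + 170 + 150 + 145 + 140 + 135 + 130 + 130 + 95 + 65 + 60 + 50 + 35 = 1655 cm.
Lower bound: ⌈1655/195⌉ = 9 shelves.
A packing using 10 shelves:
  shelf 1: 180 = 180
  shelf 2: 170 = 170
  shelf 3: 170 = 170
  shelf 4: 150 + 35 = 185
  shelf 5: 145 + 50 = 195
  shelf 6: 140 = 140
  shelf 7: 135 + 60 = 195
  shelf 8: 130 + 65 = 195
  shelf 9: 130 = 130
  shelf 10: 95 = 95
No arrangement into 9 shelves stays within capacity, so 10 is optimal.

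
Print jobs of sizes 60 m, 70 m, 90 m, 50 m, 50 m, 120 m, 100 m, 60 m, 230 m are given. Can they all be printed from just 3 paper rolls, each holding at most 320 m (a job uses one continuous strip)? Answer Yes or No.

A valid assignment using 3 paper rolls:
  roll 1: 230 + 90 = 320
  roll 2: 120 + 100 + 70 = 290
  roll 3: 60 + 60 + 50 + 50 = 220
Every load is within 320 m, so 3 paper rolls suffice.

Yes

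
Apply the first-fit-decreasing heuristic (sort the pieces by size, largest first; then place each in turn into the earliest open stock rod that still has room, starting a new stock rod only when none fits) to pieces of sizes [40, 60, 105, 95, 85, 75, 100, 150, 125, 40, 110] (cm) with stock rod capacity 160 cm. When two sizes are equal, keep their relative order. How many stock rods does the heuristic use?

Sorted descending: 150, 125, 110, 105, 100, 95, 85, 75, 60, 40, 40.
  150 → stock rod 1 (new)  [load 150/160]
  125 → stock rod 2 (new)  [load 125/160]
  110 → stock rod 3 (new)  [load 110/160]
  105 → stock rod 4 (new)  [load 105/160]
  100 → stock rod 5 (new)  [load 100/160]
  95 → stock rod 6 (new)  [load 95/160]
  85 → stock rod 7 (new)  [load 85/160]
  75 → stock rod 7  [load 160/160]
  60 → stock rod 5  [load 160/160]
  40 → stock rod 3  [load 150/160]
  40 → stock rod 4  [load 145/160]
7 stock rods opened.

7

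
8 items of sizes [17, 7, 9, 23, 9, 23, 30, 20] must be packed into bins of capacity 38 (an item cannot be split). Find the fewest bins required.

Total = 30 + 23 + 23 + 20 + 17 + 9 + 9 + 7 = 138.
Lower bound: ⌈138/38⌉ = 4 bins.
A packing using 4 bins:
  bin 1: 30 + 7 = 37
  bin 2: 23 + 9 = 32
  bin 3: 23 + 9 = 32
  bin 4: 20 + 17 = 37
This matches the lower bound, so 4 is optimal.

4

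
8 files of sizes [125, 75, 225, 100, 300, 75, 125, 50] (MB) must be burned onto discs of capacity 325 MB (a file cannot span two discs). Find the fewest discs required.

4

Total = 300 + 225 + 125 + 125 + 100 + 75 + 75 + 50 = 1075 MB.
Lower bound: ⌈1075/325⌉ = 4 discs.
A packing using 4 discs:
  disc 1: 300 = 300
  disc 2: 225 + 100 = 325
  disc 3: 125 + 125 + 75 = 325
  disc 4: 75 + 50 = 125
This matches the lower bound, so 4 is optimal.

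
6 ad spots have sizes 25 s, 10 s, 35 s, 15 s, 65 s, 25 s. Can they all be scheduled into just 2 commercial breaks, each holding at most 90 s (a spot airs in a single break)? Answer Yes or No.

A valid assignment using 2 commercial breaks:
  break 1: 65 + 25 = 90
  break 2: 35 + 25 + 15 + 10 = 85
Every load is within 90 s, so 2 commercial breaks suffice.

Yes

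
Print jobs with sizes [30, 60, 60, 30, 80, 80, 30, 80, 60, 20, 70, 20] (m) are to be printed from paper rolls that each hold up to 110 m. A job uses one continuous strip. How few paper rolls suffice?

7

Total = 80 + 80 + 80 + 70 + 60 + 60 + 60 + 30 + 30 + 30 + 20 + 20 = 620 m.
Lower bound: ⌈620/110⌉ = 6 paper rolls.
Also, 7 print jobs each exceed 55 m, and no two of those can share a roll, so at least 7 paper rolls are needed.
A packing using 7 paper rolls:
  roll 1: 80 + 30 = 110
  roll 2: 80 + 30 = 110
  roll 3: 80 + 30 = 110
  roll 4: 70 + 20 + 20 = 110
  roll 5: 60 = 60
  roll 6: 60 = 60
  roll 7: 60 = 60
This matches the lower bound, so 7 is optimal.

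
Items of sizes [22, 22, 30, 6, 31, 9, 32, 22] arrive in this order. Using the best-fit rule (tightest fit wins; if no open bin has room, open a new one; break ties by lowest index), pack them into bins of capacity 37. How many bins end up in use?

  22 → bin 1 (new)  [load 22/37]
  22 → bin 2 (new)  [load 22/37]
  30 → bin 3 (new)  [load 30/37]
  6 → bin 3  [load 36/37]
  31 → bin 4 (new)  [load 31/37]
  9 → bin 1  [load 31/37]
  32 → bin 5 (new)  [load 32/37]
  22 → bin 6 (new)  [load 22/37]
6 bins opened.

6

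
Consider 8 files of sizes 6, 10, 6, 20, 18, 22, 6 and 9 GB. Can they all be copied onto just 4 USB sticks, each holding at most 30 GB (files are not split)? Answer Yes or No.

A valid assignment using 4 USB sticks:
  USB stick 1: 22 + 6 = 28
  USB stick 2: 20 + 10 = 30
  USB stick 3: 18 + 9 = 27
  USB stick 4: 6 + 6 = 12
Every load is within 30 GB, so 4 USB sticks suffice.

Yes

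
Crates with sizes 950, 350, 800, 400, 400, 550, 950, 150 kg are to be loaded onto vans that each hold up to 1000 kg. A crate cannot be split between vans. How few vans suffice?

Total = 950 + 950 + 800 + 550 + 400 + 400 + 350 + 150 = 4550 kg.
Lower bound: ⌈4550/1000⌉ = 5 vans.
A packing using 5 vans:
  van 1: 950 = 950
  van 2: 950 = 950
  van 3: 800 + 150 = 950
  van 4: 550 + 400 = 950
  van 5: 400 + 350 = 750
This matches the lower bound, so 5 is optimal.

5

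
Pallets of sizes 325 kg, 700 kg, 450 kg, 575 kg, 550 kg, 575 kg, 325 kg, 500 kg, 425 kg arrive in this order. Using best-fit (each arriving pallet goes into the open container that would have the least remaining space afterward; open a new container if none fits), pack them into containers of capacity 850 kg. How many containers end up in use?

  325 → container 1 (new)  [load 325/850]
  700 → container 2 (new)  [load 700/850]
  450 → container 1  [load 775/850]
  575 → container 3 (new)  [load 575/850]
  550 → container 4 (new)  [load 550/850]
  575 → container 5 (new)  [load 575/850]
  325 → container 6 (new)  [load 325/850]
  500 → container 6  [load 825/850]
  425 → container 7 (new)  [load 425/850]
7 containers opened.

7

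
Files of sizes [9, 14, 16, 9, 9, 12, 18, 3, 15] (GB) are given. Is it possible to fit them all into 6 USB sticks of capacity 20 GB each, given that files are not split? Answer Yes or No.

Total = 105 GB; ⌈105/20⌉ = 6.
The bound of 6 does not rule out 6, but exhaustive search shows no assignment into 6 USB sticks of capacity 20 GB exists — the minimum is 7.

No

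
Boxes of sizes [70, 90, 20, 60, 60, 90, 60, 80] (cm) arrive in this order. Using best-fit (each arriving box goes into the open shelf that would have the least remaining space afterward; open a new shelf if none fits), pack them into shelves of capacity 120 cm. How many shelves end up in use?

  70 → shelf 1 (new)  [load 70/120]
  90 → shelf 2 (new)  [load 90/120]
  20 → shelf 2  [load 110/120]
  60 → shelf 3 (new)  [load 60/120]
  60 → shelf 3  [load 120/120]
  90 → shelf 4 (new)  [load 90/120]
  60 → shelf 5 (new)  [load 60/120]
  80 → shelf 6 (new)  [load 80/120]
6 shelves opened.

6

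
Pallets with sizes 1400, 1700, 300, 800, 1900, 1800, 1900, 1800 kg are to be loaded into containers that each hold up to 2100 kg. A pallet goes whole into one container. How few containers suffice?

Total = 1900 + 1900 + 1800 + 1800 + 1700 + 1400 + 800 + 300 = 11600 kg.
Lower bound: ⌈11600/2100⌉ = 6 containers.
A packing using 7 containers:
  container 1: 1900 = 1900
  container 2: 1900 = 1900
  container 3: 1800 + 300 = 2100
  container 4: 1800 = 1800
  container 5: 1700 = 1700
  container 6: 1400 = 1400
  container 7: 800 = 800
No arrangement into 6 containers stays within capacity, so 7 is optimal.

7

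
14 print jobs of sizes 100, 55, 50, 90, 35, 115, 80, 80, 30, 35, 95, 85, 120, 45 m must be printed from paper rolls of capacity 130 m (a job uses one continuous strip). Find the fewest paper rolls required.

Total = 120 + 115 + 100 + 95 + 90 + 85 + 80 + 80 + 55 + 50 + 45 + 35 + 35 + 30 = 1015 m.
Lower bound: ⌈1015/130⌉ = 8 paper rolls.
A packing using 9 paper rolls:
  roll 1: 120 = 120
  roll 2: 115 = 115
  roll 3: 100 + 30 = 130
  roll 4: 95 + 35 = 130
  roll 5: 90 + 35 = 125
  roll 6: 85 + 45 = 130
  roll 7: 80 + 50 = 130
  roll 8: 80 = 80
  roll 9: 55 = 55
No arrangement into 8 paper rolls stays within capacity, so 9 is optimal.

9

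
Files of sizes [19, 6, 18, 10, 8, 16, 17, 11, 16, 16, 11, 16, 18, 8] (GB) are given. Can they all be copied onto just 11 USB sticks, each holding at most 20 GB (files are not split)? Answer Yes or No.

Yes

A valid assignment using 11 USB sticks:
  USB stick 1: 19 = 19
  USB stick 2: 18 = 18
  USB stick 3: 18 = 18
  USB stick 4: 17 = 17
  USB stick 5: 16 = 16
  USB stick 6: 16 = 16
  USB stick 7: 16 = 16
  USB stick 8: 16 = 16
  USB stick 9: 11 + 8 = 19
  USB stick 10: 11 + 8 = 19
  USB stick 11: 10 + 6 = 16
Every load is within 20 GB, so 11 USB sticks suffice.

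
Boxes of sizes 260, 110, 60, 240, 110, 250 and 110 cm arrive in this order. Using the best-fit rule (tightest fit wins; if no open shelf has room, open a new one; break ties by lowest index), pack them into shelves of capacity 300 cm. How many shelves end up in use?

5

  260 → shelf 1 (new)  [load 260/300]
  110 → shelf 2 (new)  [load 110/300]
  60 → shelf 2  [load 170/300]
  240 → shelf 3 (new)  [load 240/300]
  110 → shelf 2  [load 280/300]
  250 → shelf 4 (new)  [load 250/300]
  110 → shelf 5 (new)  [load 110/300]
5 shelves opened.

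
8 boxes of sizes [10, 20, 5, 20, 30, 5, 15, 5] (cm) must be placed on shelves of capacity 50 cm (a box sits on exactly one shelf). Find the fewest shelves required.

Total = 30 + 20 + 20 + 15 + 10 + 5 + 5 + 5 = 110 cm.
Lower bound: ⌈110/50⌉ = 3 shelves.
A packing using 3 shelves:
  shelf 1: 30 + 20 = 50
  shelf 2: 20 + 15 + 10 + 5 = 50
  shelf 3: 5 + 5 = 10
This matches the lower bound, so 3 is optimal.

3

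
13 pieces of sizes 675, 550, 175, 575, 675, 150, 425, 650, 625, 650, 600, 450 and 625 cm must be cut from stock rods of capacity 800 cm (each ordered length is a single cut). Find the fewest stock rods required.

11

Total = 675 + 675 + 650 + 650 + 625 + 625 + 600 + 575 + 550 + 450 + 425 + 175 + 150 = 6825 cm.
Lower bound: ⌈6825/800⌉ = 9 stock rods.
Also, 11 pieces each exceed 400 cm, and no two of those can share a stock rod, so at least 11 stock rods are needed.
A packing using 11 stock rods:
  stock rod 1: 675 = 675
  stock rod 2: 675 = 675
  stock rod 3: 650 + 150 = 800
  stock rod 4: 650 = 650
  stock rod 5: 625 + 175 = 800
  stock rod 6: 625 = 625
  stock rod 7: 600 = 600
  stock rod 8: 575 = 575
  stock rod 9: 550 = 550
  stock rod 10: 450 = 450
  stock rod 11: 425 = 425
This matches the lower bound, so 11 is optimal.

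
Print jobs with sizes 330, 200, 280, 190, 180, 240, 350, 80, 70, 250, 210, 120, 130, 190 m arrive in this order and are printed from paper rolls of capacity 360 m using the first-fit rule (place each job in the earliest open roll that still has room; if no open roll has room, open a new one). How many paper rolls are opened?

  330 → roll 1 (new)  [load 330/360]
  200 → roll 2 (new)  [load 200/360]
  280 → roll 3 (new)  [load 280/360]
  190 → roll 4 (new)  [load 190/360]
  180 → roll 5 (new)  [load 180/360]
  240 → roll 6 (new)  [load 240/360]
  350 → roll 7 (new)  [load 350/360]
  80 → roll 2  [load 280/360]
  70 → roll 2  [load 350/360]
  250 → roll 8 (new)  [load 250/360]
  210 → roll 9 (new)  [load 210/360]
  120 → roll 4  [load 310/360]
  130 → roll 5  [load 310/360]
  190 → roll 10 (new)  [load 190/360]
10 paper rolls opened.

10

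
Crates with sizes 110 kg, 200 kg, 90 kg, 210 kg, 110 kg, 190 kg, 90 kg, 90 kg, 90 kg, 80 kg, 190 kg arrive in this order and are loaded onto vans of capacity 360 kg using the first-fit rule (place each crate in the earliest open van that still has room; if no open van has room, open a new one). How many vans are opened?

  110 → van 1 (new)  [load 110/360]
  200 → van 1  [load 310/360]
  90 → van 2 (new)  [load 90/360]
  210 → van 2  [load 300/360]
  110 → van 3 (new)  [load 110/360]
  190 → van 3  [load 300/360]
  90 → van 4 (new)  [load 90/360]
  90 → van 4  [load 180/360]
  90 → van 4  [load 270/360]
  80 → van 4  [load 350/360]
  190 → van 5 (new)  [load 190/360]
5 vans opened.

5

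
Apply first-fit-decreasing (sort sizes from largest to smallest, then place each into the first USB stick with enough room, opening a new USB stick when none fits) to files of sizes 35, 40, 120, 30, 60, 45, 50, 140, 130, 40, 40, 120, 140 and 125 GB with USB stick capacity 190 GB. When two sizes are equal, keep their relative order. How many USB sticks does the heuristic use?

Sorted descending: 140, 140, 130, 125, 120, 120, 60, 50, 45, 40, 40, 40, 35, 30.
  140 → USB stick 1 (new)  [load 140/190]
  140 → USB stick 2 (new)  [load 140/190]
  130 → USB stick 3 (new)  [load 130/190]
  125 → USB stick 4 (new)  [load 125/190]
  120 → USB stick 5 (new)  [load 120/190]
  120 → USB stick 6 (new)  [load 120/190]
  60 → USB stick 3  [load 190/190]
  50 → USB stick 1  [load 190/190]
  45 → USB stick 2  [load 185/190]
  40 → USB stick 4  [load 165/190]
  40 → USB stick 5  [load 160/190]
  40 → USB stick 6  [load 160/190]
  35 → USB stick 7 (new)  [load 35/190]
  30 → USB stick 5  [load 190/190]
7 USB sticks opened.

7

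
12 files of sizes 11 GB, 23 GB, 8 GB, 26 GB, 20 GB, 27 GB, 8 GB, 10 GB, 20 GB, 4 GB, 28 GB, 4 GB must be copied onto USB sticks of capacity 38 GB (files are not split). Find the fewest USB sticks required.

Total = 28 + 27 + 26 + 23 + 20 + 20 + 11 + 10 + 8 + 8 + 4 + 4 = 189 GB.
Lower bound: ⌈189/38⌉ = 5 USB sticks.
Also, 6 files each exceed 19 GB, and no two of those can share a USB stick, so at least 6 USB sticks are needed.
A packing using 6 USB sticks:
  USB stick 1: 28 + 10 = 38
  USB stick 2: 27 + 11 = 38
  USB stick 3: 26 + 8 + 4 = 38
  USB stick 4: 23 + 8 + 4 = 35
  USB stick 5: 20 = 20
  USB stick 6: 20 = 20
This matches the lower bound, so 6 is optimal.

6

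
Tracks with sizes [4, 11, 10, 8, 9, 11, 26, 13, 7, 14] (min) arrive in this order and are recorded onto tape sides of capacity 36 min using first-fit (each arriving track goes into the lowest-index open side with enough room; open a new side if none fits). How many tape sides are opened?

  4 → side 1 (new)  [load 4/36]
  11 → side 1  [load 15/36]
  10 → side 1  [load 25/36]
  8 → side 1  [load 33/36]
  9 → side 2 (new)  [load 9/36]
  11 → side 2  [load 20/36]
  26 → side 3 (new)  [load 26/36]
  13 → side 2  [load 33/36]
  7 → side 3  [load 33/36]
  14 → side 4 (new)  [load 14/36]
4 tape sides opened.

4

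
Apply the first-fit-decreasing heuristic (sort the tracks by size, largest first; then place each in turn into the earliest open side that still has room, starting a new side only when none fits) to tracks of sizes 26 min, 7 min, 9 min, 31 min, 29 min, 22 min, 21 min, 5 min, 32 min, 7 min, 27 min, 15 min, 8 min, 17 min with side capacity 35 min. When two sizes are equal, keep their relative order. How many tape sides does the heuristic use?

Sorted descending: 32, 31, 29, 27, 26, 22, 21, 17, 15, 9, 8, 7, 7, 5.
  32 → side 1 (new)  [load 32/35]
  31 → side 2 (new)  [load 31/35]
  29 → side 3 (new)  [load 29/35]
  27 → side 4 (new)  [load 27/35]
  26 → side 5 (new)  [load 26/35]
  22 → side 6 (new)  [load 22/35]
  21 → side 7 (new)  [load 21/35]
  17 → side 8 (new)  [load 17/35]
  15 → side 8  [load 32/35]
  9 → side 5  [load 35/35]
  8 → side 4  [load 35/35]
  7 → side 6  [load 29/35]
  7 → side 7  [load 28/35]
  5 → side 3  [load 34/35]
8 tape sides opened.

8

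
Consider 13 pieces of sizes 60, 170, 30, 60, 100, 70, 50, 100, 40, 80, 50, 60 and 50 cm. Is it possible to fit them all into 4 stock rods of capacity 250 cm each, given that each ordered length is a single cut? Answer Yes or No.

A valid assignment using 4 stock rods:
  stock rod 1: 170 + 80 = 250
  stock rod 2: 100 + 100 + 50 = 250
  stock rod 3: 70 + 60 + 60 + 60 = 250
  stock rod 4: 50 + 50 + 40 + 30 = 170
Every load is within 250 cm, so 4 stock rods suffice.

Yes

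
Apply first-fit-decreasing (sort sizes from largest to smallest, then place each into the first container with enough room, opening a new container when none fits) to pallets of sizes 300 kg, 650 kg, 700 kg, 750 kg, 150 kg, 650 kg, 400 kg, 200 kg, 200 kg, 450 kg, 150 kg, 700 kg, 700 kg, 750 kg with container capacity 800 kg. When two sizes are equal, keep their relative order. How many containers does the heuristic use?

9

Sorted descending: 750, 750, 700, 700, 700, 650, 650, 450, 400, 300, 200, 200, 150, 150.
  750 → container 1 (new)  [load 750/800]
  750 → container 2 (new)  [load 750/800]
  700 → container 3 (new)  [load 700/800]
  700 → container 4 (new)  [load 700/800]
  700 → container 5 (new)  [load 700/800]
  650 → container 6 (new)  [load 650/800]
  650 → container 7 (new)  [load 650/800]
  450 → container 8 (new)  [load 450/800]
  400 → container 9 (new)  [load 400/800]
  300 → container 8  [load 750/800]
  200 → container 9  [load 600/800]
  200 → container 9  [load 800/800]
  150 → container 6  [load 800/800]
  150 → container 7  [load 800/800]
9 containers opened.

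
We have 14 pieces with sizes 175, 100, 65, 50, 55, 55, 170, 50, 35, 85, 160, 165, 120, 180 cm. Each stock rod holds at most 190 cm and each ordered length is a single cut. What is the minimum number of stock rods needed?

9

Total = 180 + 175 + 170 + 165 + 160 + 120 + 100 + 85 + 65 + 55 + 55 + 50 + 50 + 35 = 1465 cm.
Lower bound: ⌈1465/190⌉ = 8 stock rods.
A packing using 9 stock rods:
  stock rod 1: 180 = 180
  stock rod 2: 175 = 175
  stock rod 3: 170 = 170
  stock rod 4: 165 = 165
  stock rod 5: 160 = 160
  stock rod 6: 120 + 65 = 185
  stock rod 7: 100 + 85 = 185
  stock rod 8: 55 + 55 + 50 = 160
  stock rod 9: 50 + 35 = 85
No arrangement into 8 stock rods stays within capacity, so 9 is optimal.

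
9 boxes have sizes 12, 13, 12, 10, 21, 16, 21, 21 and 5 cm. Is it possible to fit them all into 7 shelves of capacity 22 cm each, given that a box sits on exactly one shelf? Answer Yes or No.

A valid assignment using 7 shelves:
  shelf 1: 21 = 21
  shelf 2: 21 = 21
  shelf 3: 21 = 21
  shelf 4: 16 + 5 = 21
  shelf 5: 13 = 13
  shelf 6: 12 + 10 = 22
  shelf 7: 12 = 12
Every load is within 22 cm, so 7 shelves suffice.

Yes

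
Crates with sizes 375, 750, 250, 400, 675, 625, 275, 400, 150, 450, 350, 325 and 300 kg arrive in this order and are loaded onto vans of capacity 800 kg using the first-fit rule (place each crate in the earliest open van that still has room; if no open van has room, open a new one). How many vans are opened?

  375 → van 1 (new)  [load 375/800]
  750 → van 2 (new)  [load 750/800]
  250 → van 1  [load 625/800]
  400 → van 3 (new)  [load 400/800]
  675 → van 4 (new)  [load 675/800]
  625 → van 5 (new)  [load 625/800]
  275 → van 3  [load 675/800]
  400 → van 6 (new)  [load 400/800]
  150 → van 1  [load 775/800]
  450 → van 7 (new)  [load 450/800]
  350 → van 6  [load 750/800]
  325 → van 7  [load 775/800]
  300 → van 8 (new)  [load 300/800]
8 vans opened.

8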